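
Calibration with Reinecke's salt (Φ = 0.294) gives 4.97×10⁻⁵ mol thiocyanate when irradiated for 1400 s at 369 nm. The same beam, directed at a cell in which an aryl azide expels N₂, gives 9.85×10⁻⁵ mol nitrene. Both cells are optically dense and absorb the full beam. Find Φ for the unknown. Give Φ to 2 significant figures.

Photons absorbed by the actinometer: 4.97×10⁻⁵ / 0.294 = 1.690×10⁻⁴ mol.
Φ(unknown) = 9.85×10⁻⁵ / 1.690×10⁻⁴ = 0.58.

Φ = 0.58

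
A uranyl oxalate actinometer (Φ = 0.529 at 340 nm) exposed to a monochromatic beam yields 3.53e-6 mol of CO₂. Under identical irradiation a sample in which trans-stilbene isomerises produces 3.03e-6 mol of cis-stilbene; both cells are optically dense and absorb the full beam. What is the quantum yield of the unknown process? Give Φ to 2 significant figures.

Φ = 0.45

Photons absorbed by the actinometer: 3.53e-6 / 0.529 = 6.673e-6 mol.
Φ(unknown) = 3.03e-6 / 6.673e-6 = 0.45.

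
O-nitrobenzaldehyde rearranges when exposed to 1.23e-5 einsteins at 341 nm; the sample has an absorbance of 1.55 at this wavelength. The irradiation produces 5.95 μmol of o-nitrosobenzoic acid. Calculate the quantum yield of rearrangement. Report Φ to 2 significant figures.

Φ = 0.50

Product: 5.95 μmol = 5.95e-6 mol.
Fraction absorbed: 1 − 10^(−1.55) = 0.9718.
Photons absorbed: 0.9718 × 1.23e-5 = 1.195e-5 mol.
Φ = 5.95e-6 mol / 1.195e-5 mol photons = 0.50.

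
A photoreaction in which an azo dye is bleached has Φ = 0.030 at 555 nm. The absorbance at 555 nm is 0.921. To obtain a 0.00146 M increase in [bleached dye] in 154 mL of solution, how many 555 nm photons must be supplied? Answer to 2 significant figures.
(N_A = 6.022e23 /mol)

5.1e21 photons

Product: (0.00146 M)(0.154 L) = 2.248e-4 mol.
Photons that must be absorbed: 2.248e-4 / 0.030 = 0.007493 mol.
Fraction absorbed: 1 − 10^(−0.921) = 0.8801.
Incident photons needed: 0.007493 / 0.8801 = 0.008514 mol.
Photon count: 0.008514 × 6.022e23 = 5.1e21.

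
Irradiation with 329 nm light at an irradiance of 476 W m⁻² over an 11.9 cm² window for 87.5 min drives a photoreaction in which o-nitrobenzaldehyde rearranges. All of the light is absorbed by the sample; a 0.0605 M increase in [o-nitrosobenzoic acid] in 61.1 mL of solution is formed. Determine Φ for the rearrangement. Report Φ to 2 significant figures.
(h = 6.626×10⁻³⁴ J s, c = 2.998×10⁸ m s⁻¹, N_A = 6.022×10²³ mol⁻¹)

Product: (0.0605 M)(0.0611 L) = 0.003697 mol.
Photon energy at 329 nm: hc/λ = (6.626×10⁻³⁴)(2.998×10⁸)/(329×10⁻⁹) = 6.038×10⁻¹⁹ J.
Energy delivered: (476 W m⁻²)(11.9×10⁻⁴ m²)(5250 s) = 2974 J.
Photons incident: 2974 / 6.038×10⁻¹⁹ = 4.925×10²¹, i.e. 4.925×10²¹/6.022×10²³ = 0.008178 mol.
Φ = 0.003697 mol / 0.008178 mol photons = 0.45.

Φ = 0.45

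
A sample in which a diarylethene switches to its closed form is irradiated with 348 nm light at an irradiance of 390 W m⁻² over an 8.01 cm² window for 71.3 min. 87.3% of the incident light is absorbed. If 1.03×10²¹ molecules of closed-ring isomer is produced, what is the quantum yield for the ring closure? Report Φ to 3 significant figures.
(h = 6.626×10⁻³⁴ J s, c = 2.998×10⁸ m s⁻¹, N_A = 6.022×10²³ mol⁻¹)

Φ = 0.504

Product: 1.03×10²¹ / 6.022×10²³ = 0.001710 mol.
Photon energy at 348 nm: hc/λ = (6.626×10⁻³⁴)(2.998×10⁸)/(348×10⁻⁹) = 5.708×10⁻¹⁹ J.
Energy delivered: (390 W m⁻²)(8.01×10⁻⁴ m²)(4278 s) = 1336 J.
Photons incident: 1336 / 5.708×10⁻¹⁹ = 2.341×10²¹, i.e. 2.341×10²¹/6.022×10²³ = 0.003887 mol.
Photons absorbed: 0.873 × 0.003887 = 0.003393 mol.
Φ = 0.001710 mol / 0.003393 mol photons = 0.504.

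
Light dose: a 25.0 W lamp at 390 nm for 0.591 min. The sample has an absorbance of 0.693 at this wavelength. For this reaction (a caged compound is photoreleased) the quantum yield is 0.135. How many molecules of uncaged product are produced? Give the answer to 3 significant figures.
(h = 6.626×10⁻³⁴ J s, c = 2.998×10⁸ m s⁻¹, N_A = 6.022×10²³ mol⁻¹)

1.87×10²⁰ molecules

Photon energy at 390 nm: hc/λ = (6.626×10⁻³⁴)(2.998×10⁸)/(390×10⁻⁹) = 5.094×10⁻¹⁹ J.
Energy delivered: (25.0 W)(35.46 s) = 886.5 J.
Photons incident: 886.5 / 5.094×10⁻¹⁹ = 1.740×10²¹, i.e. 1.740×10²¹/6.022×10²³ = 0.002889 mol.
Fraction absorbed: 1 − 10^(−0.693) = 0.7972.
Photons absorbed: 0.7972 × 0.002889 = 0.002303 mol.
Product: Φ × n_abs = 0.135 × 0.002303 = 3.109×10⁻⁴ mol.
As a count: 3.109×10⁻⁴ × 6.022×10²³ = 1.87×10²⁰.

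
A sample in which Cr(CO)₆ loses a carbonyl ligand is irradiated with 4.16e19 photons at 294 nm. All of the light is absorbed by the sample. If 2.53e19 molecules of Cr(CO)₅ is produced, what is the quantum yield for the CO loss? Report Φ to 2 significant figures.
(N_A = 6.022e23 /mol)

Product: 2.53e19 / 6.022e23 = 4.201e-5 mol.
Moles of photons: 4.16e19 / 6.022e23 = 6.908e-5 mol.
Φ = 4.201e-5 mol / 6.908e-5 mol photons = 0.61.

Φ = 0.61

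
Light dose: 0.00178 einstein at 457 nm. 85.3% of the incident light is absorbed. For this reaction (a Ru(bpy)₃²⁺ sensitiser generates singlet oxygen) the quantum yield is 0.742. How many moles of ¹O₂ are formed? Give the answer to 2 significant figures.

Photons absorbed: 0.853 × 0.00178 = 0.001518 mol.
Product: Φ × n_abs = 0.742 × 0.001518 = 0.001126 mol.

0.0011 mol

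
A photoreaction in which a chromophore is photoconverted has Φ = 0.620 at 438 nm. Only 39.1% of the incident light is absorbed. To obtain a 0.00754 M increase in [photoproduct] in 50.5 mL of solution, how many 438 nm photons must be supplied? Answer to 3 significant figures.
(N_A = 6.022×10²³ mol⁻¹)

9.46×10²⁰ photons

Product: (0.00754 M)(0.0505 L) = 3.808×10⁻⁴ mol.
Photons that must be absorbed: 3.808×10⁻⁴ / 0.620 = 6.142×10⁻⁴ mol.
Incident photons needed: 6.142×10⁻⁴ / 0.391 = 0.001571 mol.
Photon count: 0.001571 × 6.022×10²³ = 9.46×10²⁰.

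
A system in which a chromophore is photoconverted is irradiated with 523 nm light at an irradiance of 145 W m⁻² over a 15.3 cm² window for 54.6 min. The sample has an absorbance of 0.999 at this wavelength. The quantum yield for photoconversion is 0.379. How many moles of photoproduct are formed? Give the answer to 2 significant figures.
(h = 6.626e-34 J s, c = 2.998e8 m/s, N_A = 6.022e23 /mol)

0.0011 mol

Photon energy at 523 nm: hc/λ = (6.626e-34)(2.998e8)/(523e-9) = 3.798e-19 J.
Energy delivered: (145 W m⁻²)(15.3e-4 m²)(3276 s) = 726.8 J.
Photons incident: 726.8 / 3.798e-19 = 1.914e21, i.e. 1.914e21/6.022e23 = 0.003178 mol.
Fraction absorbed: 1 − 10^(−0.999) = 0.8998.
Photons absorbed: 0.8998 × 0.003178 = 0.002860 mol.
Product: Φ × n_abs = 0.379 × 0.002860 = 0.001084 mol.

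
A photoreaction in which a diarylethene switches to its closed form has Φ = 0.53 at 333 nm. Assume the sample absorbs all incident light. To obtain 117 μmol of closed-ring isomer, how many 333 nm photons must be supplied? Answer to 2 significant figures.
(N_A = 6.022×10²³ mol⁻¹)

1.3×10²⁰ photons

Product: 117 μmol = 1.17×10⁻⁴ mol.
Photons that must be absorbed: 1.17×10⁻⁴ / 0.53 = 2.208×10⁻⁴ mol.
Photon count: 2.208×10⁻⁴ × 6.022×10²³ = 1.3×10²⁰.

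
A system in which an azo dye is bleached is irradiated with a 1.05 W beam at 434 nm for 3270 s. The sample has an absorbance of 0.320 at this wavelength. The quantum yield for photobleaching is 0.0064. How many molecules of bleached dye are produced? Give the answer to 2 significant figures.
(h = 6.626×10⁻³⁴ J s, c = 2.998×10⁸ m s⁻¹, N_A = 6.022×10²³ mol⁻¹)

Photon energy at 434 nm: hc/λ = (6.626×10⁻³⁴)(2.998×10⁸)/(434×10⁻⁹) = 4.577×10⁻¹⁹ J.
Energy delivered: (1.05 W)(3270 s) = 3434 J.
Photons incident: 3434 / 4.577×10⁻¹⁹ = 7.503×10²¹, i.e. 7.503×10²¹/6.022×10²³ = 0.01246 mol.
Fraction absorbed: 1 − 10^(−0.320) = 0.5214.
Photons absorbed: 0.5214 × 0.01246 = 0.006497 mol.
Product: Φ × n_abs = 0.0064 × 0.006497 = 4.158×10⁻⁵ mol.
As a count: 4.158×10⁻⁵ × 6.022×10²³ = 2.5×10¹⁹.

2.5×10¹⁹ molecules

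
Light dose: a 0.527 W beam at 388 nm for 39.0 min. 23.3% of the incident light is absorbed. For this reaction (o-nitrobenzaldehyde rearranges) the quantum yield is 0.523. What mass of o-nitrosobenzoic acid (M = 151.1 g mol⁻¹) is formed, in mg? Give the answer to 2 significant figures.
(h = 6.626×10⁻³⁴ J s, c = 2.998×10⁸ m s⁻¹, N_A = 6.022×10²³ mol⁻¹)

Photon energy at 388 nm: hc/λ = (6.626×10⁻³⁴)(2.998×10⁸)/(388×10⁻⁹) = 5.120×10⁻¹⁹ J.
Energy delivered: (0.527 W)(2340 s) = 1233 J.
Photons incident: 1233 / 5.120×10⁻¹⁹ = 2.408×10²¹, i.e. 2.408×10²¹/6.022×10²³ = 0.003999 mol.
Photons absorbed: 0.233 × 0.003999 = 9.318×10⁻⁴ mol.
Product: Φ × n_abs = 0.523 × 9.318×10⁻⁴ = 4.873×10⁻⁴ mol.
Mass: 4.873×10⁻⁴ × 151.1 = 0.07363 g = 74 mg.

74 mg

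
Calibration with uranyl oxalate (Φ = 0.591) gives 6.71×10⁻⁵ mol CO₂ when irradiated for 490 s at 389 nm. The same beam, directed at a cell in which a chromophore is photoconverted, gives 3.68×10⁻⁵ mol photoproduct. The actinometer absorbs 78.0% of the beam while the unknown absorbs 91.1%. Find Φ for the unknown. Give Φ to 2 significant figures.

Photons absorbed by the actinometer: 6.71×10⁻⁵ / 0.591 = 1.135×10⁻⁴ mol.
Incident flux: 1.135×10⁻⁴ / 0.780 = 1.455×10⁻⁴ einstein.
Absorbed by unknown: 0.911 × 1.455×10⁻⁴ = 1.326×10⁻⁴ mol.
Φ(unknown) = 3.68×10⁻⁵ / 1.326×10⁻⁴ = 0.28.

Φ = 0.28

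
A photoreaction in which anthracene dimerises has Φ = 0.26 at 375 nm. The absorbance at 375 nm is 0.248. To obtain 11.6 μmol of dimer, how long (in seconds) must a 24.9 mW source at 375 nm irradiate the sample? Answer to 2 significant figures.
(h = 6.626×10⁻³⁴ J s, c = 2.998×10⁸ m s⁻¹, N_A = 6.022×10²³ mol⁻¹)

Product: 11.6 μmol = 1.16×10⁻⁵ mol.
Photons that must be absorbed: 1.16×10⁻⁵ / 0.26 = 4.462×10⁻⁵ mol.
Fraction absorbed: 1 − 10^(−0.248) = 0.4351.
Incident photons needed: 4.462×10⁻⁵ / 0.4351 = 1.026×10⁻⁴ mol.
Photon energy: hc/λ = 5.297×10⁻¹⁹ J; per mole, 3.190×10⁵ J mol⁻¹.
Energy required: 1.026×10⁻⁴ × 3.190×10⁵ = 32.73 J.
Time: 32.73 J / 0.0249 W = 1300 s.

t ≈ 1300 s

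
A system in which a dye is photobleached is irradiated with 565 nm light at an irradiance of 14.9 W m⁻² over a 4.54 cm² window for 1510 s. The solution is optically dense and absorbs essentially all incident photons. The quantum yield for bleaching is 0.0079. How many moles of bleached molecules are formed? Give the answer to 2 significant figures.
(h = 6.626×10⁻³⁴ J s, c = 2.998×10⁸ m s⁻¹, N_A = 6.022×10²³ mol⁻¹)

3.8×10⁻⁷ mol

Photon energy at 565 nm: hc/λ = (6.626×10⁻³⁴)(2.998×10⁸)/(565×10⁻⁹) = 3.516×10⁻¹⁹ J.
Energy delivered: (14.9 W m⁻²)(4.54×10⁻⁴ m²)(1510 s) = 10.21 J.
Photons incident: 10.21 / 3.516×10⁻¹⁹ = 2.904×10¹⁹, i.e. 2.904×10¹⁹/6.022×10²³ = 4.822×10⁻⁵ mol.
Product: Φ × n_abs = 0.0079 × 4.822×10⁻⁵ = 3.809×10⁻⁷ mol.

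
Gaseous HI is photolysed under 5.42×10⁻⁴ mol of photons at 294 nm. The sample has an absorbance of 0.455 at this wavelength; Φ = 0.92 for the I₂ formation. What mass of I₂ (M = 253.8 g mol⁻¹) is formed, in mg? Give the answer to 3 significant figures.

Fraction absorbed: 1 − 10^(−0.455) = 0.6492.
Photons absorbed: 0.6492 × 5.42×10⁻⁴ = 3.519×10⁻⁴ mol.
Product: Φ × n_abs = 0.92 × 3.519×10⁻⁴ = 3.237×10⁻⁴ mol.
Mass: 3.237×10⁻⁴ × 253.8 = 0.08216 g = 82.2 mg.

82.2 mg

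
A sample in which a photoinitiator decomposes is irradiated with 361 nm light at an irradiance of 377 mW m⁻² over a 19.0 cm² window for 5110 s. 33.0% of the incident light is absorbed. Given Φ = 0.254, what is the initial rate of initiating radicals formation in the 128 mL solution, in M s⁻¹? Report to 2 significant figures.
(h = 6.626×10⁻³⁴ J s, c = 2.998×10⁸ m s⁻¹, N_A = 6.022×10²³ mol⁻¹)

Photon energy at 361 nm: hc/λ = (6.626×10⁻³⁴)(2.998×10⁸)/(361×10⁻⁹) = 5.503×10⁻¹⁹ J.
Energy delivered: (377 mW m⁻²)(19.0×10⁻⁴ m²)(5110 s) = 3.660 J.
Photons incident: 3.660 / 5.503×10⁻¹⁹ = 6.651×10¹⁸, i.e. 6.651×10¹⁸/6.022×10²³ = 1.104×10⁻⁵ mol.
Photons absorbed: 0.330 × 1.104×10⁻⁵ = 3.643×10⁻⁶ mol.
Product formed: 0.254 × 3.643×10⁻⁶ = 9.253×10⁻⁷ mol.
Rate: 9.253×10⁻⁷ mol / (5110 s × 0.128 L) = 1.4×10⁻⁹ M s⁻¹.

1.4×10⁻⁹ M s⁻¹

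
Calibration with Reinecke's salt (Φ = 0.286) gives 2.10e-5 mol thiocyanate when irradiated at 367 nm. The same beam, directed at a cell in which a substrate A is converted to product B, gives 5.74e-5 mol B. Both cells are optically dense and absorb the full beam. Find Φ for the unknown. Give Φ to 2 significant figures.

Φ = 0.78

Photons absorbed by the actinometer: 2.10e-5 / 0.286 = 7.343e-5 mol.
Φ(unknown) = 5.74e-5 / 7.343e-5 = 0.78.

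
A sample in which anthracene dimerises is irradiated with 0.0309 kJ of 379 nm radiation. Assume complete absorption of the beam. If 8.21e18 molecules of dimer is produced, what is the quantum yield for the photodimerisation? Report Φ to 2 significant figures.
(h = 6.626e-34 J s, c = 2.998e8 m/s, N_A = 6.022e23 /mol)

Product: 8.21e18 / 6.022e23 = 1.363e-5 mol.
Photon energy at 379 nm: hc/λ = (6.626e-34)(2.998e8)/(379e-9) = 5.241e-19 J.
Incident energy: 0.0309 kJ = 30.9 J.
Photons incident: 30.9 / 5.241e-19 = 5.896e19, i.e. 5.896e19/6.022e23 = 9.791e-5 mol.
Φ = 1.363e-5 mol / 9.791e-5 mol photons = 0.14.

Φ = 0.14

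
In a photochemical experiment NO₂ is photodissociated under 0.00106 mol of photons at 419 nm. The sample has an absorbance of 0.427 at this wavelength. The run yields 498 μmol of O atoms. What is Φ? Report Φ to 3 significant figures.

Φ = 0.751

Product: 498 μmol = 4.98×10⁻⁴ mol.
Fraction absorbed: 1 − 10^(−0.427) = 0.6259.
Photons absorbed: 0.6259 × 0.00106 = 6.635×10⁻⁴ mol.
Φ = 4.98×10⁻⁴ mol / 6.635×10⁻⁴ mol photons = 0.751.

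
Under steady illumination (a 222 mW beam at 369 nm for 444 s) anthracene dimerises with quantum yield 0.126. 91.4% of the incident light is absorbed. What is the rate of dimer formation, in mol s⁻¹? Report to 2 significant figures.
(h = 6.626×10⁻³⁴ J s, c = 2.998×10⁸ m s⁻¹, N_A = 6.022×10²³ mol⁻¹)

7.9×10⁻⁸ mol s⁻¹

Photon energy at 369 nm: hc/λ = (6.626×10⁻³⁴)(2.998×10⁸)/(369×10⁻⁹) = 5.383×10⁻¹⁹ J.
Energy delivered: (222 mW)(444 s) = 98.57 J.
Photons incident: 98.57 / 5.383×10⁻¹⁹ = 1.831×10²⁰, i.e. 1.831×10²⁰/6.022×10²³ = 3.041×10⁻⁴ mol.
Photons absorbed: 0.914 × 3.041×10⁻⁴ = 2.779×10⁻⁴ mol.
Product formed: 0.126 × 2.779×10⁻⁴ = 3.502×10⁻⁵ mol.
Rate: 3.502×10⁻⁵ / 444 s = 7.9×10⁻⁸ mol s⁻¹.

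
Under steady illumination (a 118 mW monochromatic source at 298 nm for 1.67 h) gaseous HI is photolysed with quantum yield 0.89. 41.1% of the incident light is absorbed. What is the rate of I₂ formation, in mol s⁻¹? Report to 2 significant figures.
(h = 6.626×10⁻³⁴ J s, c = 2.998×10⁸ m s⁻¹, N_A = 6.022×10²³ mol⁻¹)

1.1×10⁻⁷ mol s⁻¹

Photon energy at 298 nm: hc/λ = (6.626×10⁻³⁴)(2.998×10⁸)/(298×10⁻⁹) = 6.666×10⁻¹⁹ J.
Energy delivered: (118 mW)(6012 s) = 709.4 J.
Photons incident: 709.4 / 6.666×10⁻¹⁹ = 1.064×10²¹, i.e. 1.064×10²¹/6.022×10²³ = 0.001767 mol.
Photons absorbed: 0.411 × 0.001767 = 7.262×10⁻⁴ mol.
Product formed: 0.89 × 7.262×10⁻⁴ = 6.463×10⁻⁴ mol.
Rate: 6.463×10⁻⁴ / 6012 s = 1.1×10⁻⁷ mol s⁻¹.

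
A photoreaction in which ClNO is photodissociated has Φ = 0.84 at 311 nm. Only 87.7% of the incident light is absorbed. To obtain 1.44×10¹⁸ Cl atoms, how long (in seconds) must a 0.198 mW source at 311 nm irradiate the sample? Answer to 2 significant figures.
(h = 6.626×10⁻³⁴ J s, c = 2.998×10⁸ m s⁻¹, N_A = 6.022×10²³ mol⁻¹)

t ≈ 6300 s

Product: 1.44×10¹⁸ / 6.022×10²³ = 2.391×10⁻⁶ mol.
Photons that must be absorbed: 2.391×10⁻⁶ / 0.84 = 2.846×10⁻⁶ mol.
Incident photons needed: 2.846×10⁻⁶ / 0.877 = 3.245×10⁻⁶ mol.
Photon energy: hc/λ = 6.387×10⁻¹⁹ J; per mole, 3.846×10⁵ J mol⁻¹.
Energy required: 3.245×10⁻⁶ × 3.846×10⁵ = 1.248 J.
Time: 1.248 J / 0.000198 W = 6300 s.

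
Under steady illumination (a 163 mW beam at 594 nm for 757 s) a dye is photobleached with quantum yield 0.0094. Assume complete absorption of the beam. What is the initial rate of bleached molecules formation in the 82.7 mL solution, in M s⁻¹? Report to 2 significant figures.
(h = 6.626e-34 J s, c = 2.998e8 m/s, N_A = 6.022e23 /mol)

Photon energy at 594 nm: hc/λ = (6.626e-34)(2.998e8)/(594e-9) = 3.344e-19 J.
Energy delivered: (163 mW)(757 s) = 123.4 J.
Photons incident: 123.4 / 3.344e-19 = 3.690e20, i.e. 3.690e20/6.022e23 = 6.128e-4 mol.
Product formed: 0.0094 × 6.128e-4 = 5.760e-6 mol.
Rate: 5.760e-6 mol / (757 s × 0.0827 L) = 9.2e-8 M s⁻¹.

9.2e-8 M s⁻¹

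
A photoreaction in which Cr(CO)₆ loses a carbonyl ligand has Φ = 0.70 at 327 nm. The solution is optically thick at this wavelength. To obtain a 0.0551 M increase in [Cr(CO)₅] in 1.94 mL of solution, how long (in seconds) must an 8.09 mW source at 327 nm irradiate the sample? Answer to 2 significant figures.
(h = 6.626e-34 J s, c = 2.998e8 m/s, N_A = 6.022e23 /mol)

t ≈ 6900 s

Product: (0.0551 M)(0.00194 L) = 1.069e-4 mol.
Photons that must be absorbed: 1.069e-4 / 0.70 = 1.527e-4 mol.
Photon energy: hc/λ = 6.075e-19 J; per mole, 3.658e5 J mol⁻¹.
Energy required: 1.527e-4 × 3.658e5 = 55.86 J.
Time: 55.86 J / 0.00809 W = 6900 s.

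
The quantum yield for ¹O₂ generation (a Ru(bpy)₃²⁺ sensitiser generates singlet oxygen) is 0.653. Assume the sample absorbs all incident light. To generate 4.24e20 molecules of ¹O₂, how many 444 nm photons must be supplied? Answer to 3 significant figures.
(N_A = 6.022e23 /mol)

6.49e20 photons

Product: 4.24e20 / 6.022e23 = 7.041e-4 mol.
Photons that must be absorbed: 7.041e-4 / 0.653 = 0.001078 mol.
Photon count: 0.001078 × 6.022e23 = 6.49e20.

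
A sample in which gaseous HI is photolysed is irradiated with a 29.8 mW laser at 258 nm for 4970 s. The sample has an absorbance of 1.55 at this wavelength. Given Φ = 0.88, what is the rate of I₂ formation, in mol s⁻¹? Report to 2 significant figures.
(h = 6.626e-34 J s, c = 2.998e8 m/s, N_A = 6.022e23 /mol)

Photon energy at 258 nm: hc/λ = (6.626e-34)(2.998e8)/(258e-9) = 7.700e-19 J.
Energy delivered: (29.8 mW)(4970 s) = 148.1 J.
Photons incident: 148.1 / 7.700e-19 = 1.923e20, i.e. 1.923e20/6.022e23 = 3.193e-4 mol.
Fraction absorbed: 1 − 10^(−1.55) = 0.9718.
Photons absorbed: 0.9718 × 3.193e-4 = 3.103e-4 mol.
Product formed: 0.88 × 3.103e-4 = 2.731e-4 mol.
Rate: 2.731e-4 / 4970 s = 5.5e-8 mol s⁻¹.

5.5e-8 mol s⁻¹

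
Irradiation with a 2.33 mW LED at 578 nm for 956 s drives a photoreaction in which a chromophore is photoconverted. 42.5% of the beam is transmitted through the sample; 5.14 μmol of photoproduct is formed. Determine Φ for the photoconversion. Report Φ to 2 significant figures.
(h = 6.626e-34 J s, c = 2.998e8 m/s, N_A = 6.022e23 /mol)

Product: 5.14 μmol = 5.14e-6 mol.
Photon energy at 578 nm: hc/λ = (6.626e-34)(2.998e8)/(578e-9) = 3.437e-19 J.
Energy delivered: (2.33 mW)(956 s) = 2.227 J.
Photons incident: 2.227 / 3.437e-19 = 6.479e18, i.e. 6.479e18/6.022e23 = 1.076e-5 mol.
Fraction absorbed: 1 − 42.5/100 = 0.5750.
Photons absorbed: 0.5750 × 1.076e-5 = 6.187e-6 mol.
Φ = 5.14e-6 mol / 6.187e-6 mol photons = 0.83.

Φ = 0.83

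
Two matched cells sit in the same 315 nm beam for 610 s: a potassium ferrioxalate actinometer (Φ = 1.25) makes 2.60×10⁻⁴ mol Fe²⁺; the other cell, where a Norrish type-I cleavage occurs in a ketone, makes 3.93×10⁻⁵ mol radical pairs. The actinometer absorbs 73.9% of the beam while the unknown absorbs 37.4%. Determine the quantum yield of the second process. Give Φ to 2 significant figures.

Photons absorbed by the actinometer: 2.60×10⁻⁴ / 1.25 = 2.080×10⁻⁴ mol.
Incident flux: 2.080×10⁻⁴ / 0.739 = 2.815×10⁻⁴ einstein.
Absorbed by unknown: 0.374 × 2.815×10⁻⁴ = 1.053×10⁻⁴ mol.
Φ(unknown) = 3.93×10⁻⁵ / 1.053×10⁻⁴ = 0.37.

Φ = 0.37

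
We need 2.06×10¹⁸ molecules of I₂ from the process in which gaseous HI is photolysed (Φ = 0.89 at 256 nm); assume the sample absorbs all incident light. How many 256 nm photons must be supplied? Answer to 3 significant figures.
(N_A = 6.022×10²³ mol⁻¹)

2.31×10¹⁸ photons

Product: 2.06×10¹⁸ / 6.022×10²³ = 3.421×10⁻⁶ mol.
Photons that must be absorbed: 3.421×10⁻⁶ / 0.89 = 3.844×10⁻⁶ mol.
Photon count: 3.844×10⁻⁶ × 6.022×10²³ = 2.31×10¹⁸.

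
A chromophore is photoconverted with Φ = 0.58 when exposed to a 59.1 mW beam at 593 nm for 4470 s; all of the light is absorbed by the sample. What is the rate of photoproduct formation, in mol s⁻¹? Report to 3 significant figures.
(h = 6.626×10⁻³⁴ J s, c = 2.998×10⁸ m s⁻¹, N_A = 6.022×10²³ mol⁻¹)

Photon energy at 593 nm: hc/λ = (6.626×10⁻³⁴)(2.998×10⁸)/(593×10⁻⁹) = 3.350×10⁻¹⁹ J.
Energy delivered: (59.1 mW)(4470 s) = 264.2 J.
Photons incident: 264.2 / 3.350×10⁻¹⁹ = 7.887×10²⁰, i.e. 7.887×10²⁰/6.022×10²³ = 0.001310 mol.
Product formed: 0.58 × 0.001310 = 7.598×10⁻⁴ mol.
Rate: 7.598×10⁻⁴ / 4470 s = 1.70×10⁻⁷ mol s⁻¹.

1.70×10⁻⁷ mol s⁻¹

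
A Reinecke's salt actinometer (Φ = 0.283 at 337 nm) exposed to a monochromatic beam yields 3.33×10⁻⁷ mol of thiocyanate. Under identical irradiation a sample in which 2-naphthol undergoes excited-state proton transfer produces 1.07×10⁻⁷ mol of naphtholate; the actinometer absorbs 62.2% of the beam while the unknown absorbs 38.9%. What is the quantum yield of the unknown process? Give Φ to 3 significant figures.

Photons absorbed by the actinometer: 3.33×10⁻⁷ / 0.283 = 1.177×10⁻⁶ mol.
Incident flux: 1.177×10⁻⁶ / 0.622 = 1.892×10⁻⁶ einstein.
Absorbed by unknown: 0.389 × 1.892×10⁻⁶ = 7.360×10⁻⁷ mol.
Φ(unknown) = 1.07×10⁻⁷ / 7.360×10⁻⁷ = 0.145.

Φ = 0.145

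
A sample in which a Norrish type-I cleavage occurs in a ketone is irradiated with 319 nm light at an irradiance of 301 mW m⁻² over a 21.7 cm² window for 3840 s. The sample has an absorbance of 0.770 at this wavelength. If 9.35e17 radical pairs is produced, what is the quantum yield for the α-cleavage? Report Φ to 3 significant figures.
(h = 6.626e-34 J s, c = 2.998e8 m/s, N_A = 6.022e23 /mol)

Φ = 0.280

Product: 9.35e17 / 6.022e23 = 1.553e-6 mol.
Photon energy at 319 nm: hc/λ = (6.626e-34)(2.998e8)/(319e-9) = 6.227e-19 J.
Energy delivered: (301 mW m⁻²)(21.7e-4 m²)(3840 s) = 2.508 J.
Photons incident: 2.508 / 6.227e-19 = 4.028e18, i.e. 4.028e18/6.022e23 = 6.689e-6 mol.
Fraction absorbed: 1 − 10^(−0.770) = 0.8302.
Photons absorbed: 0.8302 × 6.689e-6 = 5.553e-6 mol.
Φ = 1.553e-6 mol / 5.553e-6 mol photons = 0.280.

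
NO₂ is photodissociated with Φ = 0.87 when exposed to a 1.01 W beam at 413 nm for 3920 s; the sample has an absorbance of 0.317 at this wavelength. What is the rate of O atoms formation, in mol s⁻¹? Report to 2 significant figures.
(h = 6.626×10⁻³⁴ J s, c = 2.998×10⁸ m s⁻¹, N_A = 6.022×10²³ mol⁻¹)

1.6×10⁻⁶ mol s⁻¹

Photon energy at 413 nm: hc/λ = (6.626×10⁻³⁴)(2.998×10⁸)/(413×10⁻⁹) = 4.810×10⁻¹⁹ J.
Energy delivered: (1.01 W)(3920 s) = 3959 J.
Photons incident: 3959 / 4.810×10⁻¹⁹ = 8.231×10²¹, i.e. 8.231×10²¹/6.022×10²³ = 0.01367 mol.
Fraction absorbed: 1 − 10^(−0.317) = 0.5181.
Photons absorbed: 0.5181 × 0.01367 = 0.007082 mol.
Product formed: 0.87 × 0.007082 = 0.006161 mol.
Rate: 0.006161 / 3920 s = 1.6×10⁻⁶ mol s⁻¹.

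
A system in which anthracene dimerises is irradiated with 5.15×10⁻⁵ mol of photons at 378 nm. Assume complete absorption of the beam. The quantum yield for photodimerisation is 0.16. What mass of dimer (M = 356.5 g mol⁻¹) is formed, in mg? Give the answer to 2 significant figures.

2.9 mg

Product: Φ × n_abs = 0.16 × 5.15×10⁻⁵ = 8.240×10⁻⁶ mol.
Mass: 8.240×10⁻⁶ × 356.5 = 0.002938 g = 2.9 mg.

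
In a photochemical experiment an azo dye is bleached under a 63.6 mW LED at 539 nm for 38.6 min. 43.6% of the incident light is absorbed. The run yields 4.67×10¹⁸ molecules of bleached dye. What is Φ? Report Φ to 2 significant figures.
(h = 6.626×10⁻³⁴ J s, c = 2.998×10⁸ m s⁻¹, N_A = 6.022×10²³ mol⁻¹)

Φ = 0.027

Product: 4.67×10¹⁸ / 6.022×10²³ = 7.755×10⁻⁶ mol.
Photon energy at 539 nm: hc/λ = (6.626×10⁻³⁴)(2.998×10⁸)/(539×10⁻⁹) = 3.685×10⁻¹⁹ J.
Energy delivered: (63.6 mW)(2316 s) = 147.3 J.
Photons incident: 147.3 / 3.685×10⁻¹⁹ = 3.997×10²⁰, i.e. 3.997×10²⁰/6.022×10²³ = 6.637×10⁻⁴ mol.
Photons absorbed: 0.436 × 6.637×10⁻⁴ = 2.894×10⁻⁴ mol.
Φ = 7.755×10⁻⁶ mol / 2.894×10⁻⁴ mol photons = 0.027.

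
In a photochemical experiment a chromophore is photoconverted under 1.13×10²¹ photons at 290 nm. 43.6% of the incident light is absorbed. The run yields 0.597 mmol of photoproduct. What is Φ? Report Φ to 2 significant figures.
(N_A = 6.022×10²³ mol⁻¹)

Product: 0.597 mmol = 5.97×10⁻⁴ mol.
Moles of photons: 1.13×10²¹ / 6.022×10²³ = 0.001876 mol.
Photons absorbed: 0.436 × 0.001876 = 8.179×10⁻⁴ mol.
Φ = 5.97×10⁻⁴ mol / 8.179×10⁻⁴ mol photons = 0.73.

Φ = 0.73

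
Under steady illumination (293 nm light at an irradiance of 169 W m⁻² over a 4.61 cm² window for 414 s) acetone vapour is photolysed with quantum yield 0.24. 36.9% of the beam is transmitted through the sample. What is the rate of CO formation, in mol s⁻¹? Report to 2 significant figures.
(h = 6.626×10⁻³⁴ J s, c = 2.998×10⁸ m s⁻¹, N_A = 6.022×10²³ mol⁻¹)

Photon energy at 293 nm: hc/λ = (6.626×10⁻³⁴)(2.998×10⁸)/(293×10⁻⁹) = 6.780×10⁻¹⁹ J.
Energy delivered: (169 W m⁻²)(4.61×10⁻⁴ m²)(414 s) = 32.25 J.
Photons incident: 32.25 / 6.780×10⁻¹⁹ = 4.757×10¹⁹, i.e. 4.757×10¹⁹/6.022×10²³ = 7.899×10⁻⁵ mol.
Fraction absorbed: 1 − 36.9/100 = 0.6310.
Photons absorbed: 0.6310 × 7.899×10⁻⁵ = 4.984×10⁻⁵ mol.
Product formed: 0.24 × 4.984×10⁻⁵ = 1.196×10⁻⁵ mol.
Rate: 1.196×10⁻⁵ / 414 s = 2.9×10⁻⁸ mol s⁻¹.

2.9×10⁻⁸ mol s⁻¹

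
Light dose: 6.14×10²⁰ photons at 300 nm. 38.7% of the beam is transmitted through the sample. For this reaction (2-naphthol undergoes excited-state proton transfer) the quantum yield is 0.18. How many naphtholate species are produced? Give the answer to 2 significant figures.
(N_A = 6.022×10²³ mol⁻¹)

Moles of photons: 6.14×10²⁰ / 6.022×10²³ = 0.001020 mol.
Fraction absorbed: 1 − 38.7/100 = 0.6130.
Photons absorbed: 0.6130 × 0.001020 = 6.253×10⁻⁴ mol.
Product: Φ × n_abs = 0.18 × 6.253×10⁻⁴ = 1.126×10⁻⁴ mol.
As a count: 1.126×10⁻⁴ × 6.022×10²³ = 6.8×10¹⁹.

6.8×10¹⁹ species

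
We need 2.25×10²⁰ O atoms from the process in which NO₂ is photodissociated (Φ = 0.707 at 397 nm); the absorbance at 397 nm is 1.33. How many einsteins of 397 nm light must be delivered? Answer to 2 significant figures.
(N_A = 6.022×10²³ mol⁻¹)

Product: 2.25×10²⁰ / 6.022×10²³ = 3.736×10⁻⁴ mol.
Photons that must be absorbed: 3.736×10⁻⁴ / 0.707 = 5.284×10⁻⁴ mol.
Fraction absorbed: 1 − 10^(−1.33) = 0.9532.
Incident photons needed: 5.284×10⁻⁴ / 0.9532 = 5.543×10⁻⁴ mol.

5.5×10⁻⁴ einstein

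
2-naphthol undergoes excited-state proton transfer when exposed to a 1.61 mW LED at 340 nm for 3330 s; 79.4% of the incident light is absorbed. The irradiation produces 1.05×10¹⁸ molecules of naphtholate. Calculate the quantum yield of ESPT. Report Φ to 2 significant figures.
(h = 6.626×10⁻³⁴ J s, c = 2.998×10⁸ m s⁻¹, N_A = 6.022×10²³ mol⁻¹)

Φ = 0.14

Product: 1.05×10¹⁸ / 6.022×10²³ = 1.744×10⁻⁶ mol.
Photon energy at 340 nm: hc/λ = (6.626×10⁻³⁴)(2.998×10⁸)/(340×10⁻⁹) = 5.843×10⁻¹⁹ J.
Energy delivered: (1.61 mW)(3330 s) = 5.361 J.
Photons incident: 5.361 / 5.843×10⁻¹⁹ = 9.175×10¹⁸, i.e. 9.175×10¹⁸/6.022×10²³ = 1.524×10⁻⁵ mol.
Photons absorbed: 0.794 × 1.524×10⁻⁵ = 1.210×10⁻⁵ mol.
Φ = 1.744×10⁻⁶ mol / 1.210×10⁻⁵ mol photons = 0.14.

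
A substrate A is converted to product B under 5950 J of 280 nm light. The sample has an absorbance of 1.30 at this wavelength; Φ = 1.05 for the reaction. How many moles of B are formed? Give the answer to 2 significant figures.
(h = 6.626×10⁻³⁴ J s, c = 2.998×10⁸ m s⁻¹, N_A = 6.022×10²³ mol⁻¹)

Photon energy at 280 nm: hc/λ = (6.626×10⁻³⁴)(2.998×10⁸)/(280×10⁻⁹) = 7.095×10⁻¹⁹ J.
Photons incident: 5950 / 7.095×10⁻¹⁹ = 8.386×10²¹, i.e. 8.386×10²¹/6.022×10²³ = 0.01393 mol.
Fraction absorbed: 1 − 10^(−1.30) = 0.9499.
Photons absorbed: 0.9499 × 0.01393 = 0.01323 mol.
Product: Φ × n_abs = 1.05 × 0.01323 = 0.01389 mol.

0.014 mol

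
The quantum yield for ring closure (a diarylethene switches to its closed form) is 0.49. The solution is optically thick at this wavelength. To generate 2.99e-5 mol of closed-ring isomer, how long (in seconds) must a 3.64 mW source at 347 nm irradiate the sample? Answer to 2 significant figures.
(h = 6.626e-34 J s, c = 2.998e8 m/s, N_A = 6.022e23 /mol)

t ≈ 5800 s

Photons that must be absorbed: 2.99e-5 / 0.49 = 6.102e-5 mol.
Photon energy: hc/λ = 5.725e-19 J; per mole, 3.448e5 J mol⁻¹.
Energy required: 6.102e-5 × 3.448e5 = 21.04 J.
Time: 21.04 J / 0.00364 W = 5800 s.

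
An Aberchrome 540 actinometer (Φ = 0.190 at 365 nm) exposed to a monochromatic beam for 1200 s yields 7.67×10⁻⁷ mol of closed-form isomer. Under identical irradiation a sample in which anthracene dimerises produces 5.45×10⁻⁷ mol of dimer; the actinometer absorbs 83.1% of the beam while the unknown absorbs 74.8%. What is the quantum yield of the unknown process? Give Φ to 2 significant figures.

Φ = 0.15

Photons absorbed by the actinometer: 7.67×10⁻⁷ / 0.190 = 4.037×10⁻⁶ mol.
Incident flux: 4.037×10⁻⁶ / 0.831 = 4.858×10⁻⁶ einstein.
Absorbed by unknown: 0.748 × 4.858×10⁻⁶ = 3.634×10⁻⁶ mol.
Φ(unknown) = 5.45×10⁻⁷ / 3.634×10⁻⁶ = 0.15.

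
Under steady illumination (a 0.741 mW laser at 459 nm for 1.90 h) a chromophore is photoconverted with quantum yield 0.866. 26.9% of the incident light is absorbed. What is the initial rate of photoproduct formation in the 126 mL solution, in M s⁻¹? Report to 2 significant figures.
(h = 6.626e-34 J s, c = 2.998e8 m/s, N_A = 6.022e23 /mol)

5.3e-9 M s⁻¹

Photon energy at 459 nm: hc/λ = (6.626e-34)(2.998e8)/(459e-9) = 4.328e-19 J.
Energy delivered: (0.741 mW)(6840 s) = 5.068 J.
Photons incident: 5.068 / 4.328e-19 = 1.171e19, i.e. 1.171e19/6.022e23 = 1.945e-5 mol.
Photons absorbed: 0.269 × 1.945e-5 = 5.232e-6 mol.
Product formed: 0.866 × 5.232e-6 = 4.531e-6 mol.
Rate: 4.531e-6 mol / (6840 s × 0.126 L) = 5.3e-9 M s⁻¹.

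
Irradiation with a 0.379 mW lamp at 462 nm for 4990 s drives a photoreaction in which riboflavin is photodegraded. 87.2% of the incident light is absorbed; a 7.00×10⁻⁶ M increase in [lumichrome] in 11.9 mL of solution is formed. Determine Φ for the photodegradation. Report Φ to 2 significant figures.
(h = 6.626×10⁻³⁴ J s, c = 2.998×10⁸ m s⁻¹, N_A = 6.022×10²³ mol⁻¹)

Product: (7.00×10⁻⁶ M)(0.0119 L) = 8.330×10⁻⁸ mol.
Photon energy at 462 nm: hc/λ = (6.626×10⁻³⁴)(2.998×10⁸)/(462×10⁻⁹) = 4.300×10⁻¹⁹ J.
Energy delivered: (0.379 mW)(4990 s) = 1.891 J.
Photons incident: 1.891 / 4.300×10⁻¹⁹ = 4.398×10¹⁸, i.e. 4.398×10¹⁸/6.022×10²³ = 7.303×10⁻⁶ mol.
Photons absorbed: 0.872 × 7.303×10⁻⁶ = 6.368×10⁻⁶ mol.
Φ = 8.330×10⁻⁸ mol / 6.368×10⁻⁶ mol photons = 0.013.

Φ = 0.013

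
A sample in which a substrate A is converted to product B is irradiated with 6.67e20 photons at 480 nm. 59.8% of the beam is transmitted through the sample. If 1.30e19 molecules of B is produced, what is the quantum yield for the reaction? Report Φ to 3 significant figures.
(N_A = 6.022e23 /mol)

Product: 1.30e19 / 6.022e23 = 2.159e-5 mol.
Moles of photons: 6.67e20 / 6.022e23 = 0.001108 mol.
Fraction absorbed: 1 − 59.8/100 = 0.4020.
Photons absorbed: 0.4020 × 0.001108 = 4.454e-4 mol.
Φ = 2.159e-5 mol / 4.454e-4 mol photons = 0.0485.

Φ = 0.0485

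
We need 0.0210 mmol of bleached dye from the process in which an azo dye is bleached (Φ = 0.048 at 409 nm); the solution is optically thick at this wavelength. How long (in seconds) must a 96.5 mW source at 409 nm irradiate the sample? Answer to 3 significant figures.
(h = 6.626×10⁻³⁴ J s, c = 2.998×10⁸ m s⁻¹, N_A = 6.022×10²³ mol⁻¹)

Product: 0.0210 mmol = 2.10×10⁻⁵ mol.
Photons that must be absorbed: 2.10×10⁻⁵ / 0.048 = 4.375×10⁻⁴ mol.
Photon energy: hc/λ = 4.857×10⁻¹⁹ J; per mole, 2.925×10⁵ J mol⁻¹.
Energy required: 4.375×10⁻⁴ × 2.925×10⁵ = 128.0 J.
Time: 128.0 J / 0.0965 W = 1330 s.

t ≈ 1330 s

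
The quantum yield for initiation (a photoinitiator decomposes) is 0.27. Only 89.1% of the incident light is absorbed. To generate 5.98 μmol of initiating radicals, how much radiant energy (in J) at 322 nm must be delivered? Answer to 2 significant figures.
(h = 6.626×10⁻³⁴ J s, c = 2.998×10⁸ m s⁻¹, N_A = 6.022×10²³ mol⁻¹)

9.2 J

Product: 5.98 μmol = 5.98×10⁻⁶ mol.
Photons that must be absorbed: 5.98×10⁻⁶ / 0.27 = 2.215×10⁻⁵ mol.
Incident photons needed: 2.215×10⁻⁵ / 0.891 = 2.486×10⁻⁵ mol.
Photon energy: hc/λ = 6.169×10⁻¹⁹ J; per mole, 3.715×10⁵ J mol⁻¹.
Energy required: 2.486×10⁻⁵ × 3.715×10⁵ = 9.2 J.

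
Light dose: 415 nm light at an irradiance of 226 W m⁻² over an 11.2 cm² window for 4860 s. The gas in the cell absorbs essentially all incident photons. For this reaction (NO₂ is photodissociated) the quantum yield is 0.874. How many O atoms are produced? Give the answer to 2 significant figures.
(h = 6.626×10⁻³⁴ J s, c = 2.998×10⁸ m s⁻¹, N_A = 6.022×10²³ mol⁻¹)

Photon energy at 415 nm: hc/λ = (6.626×10⁻³⁴)(2.998×10⁸)/(415×10⁻⁹) = 4.787×10⁻¹⁹ J.
Energy delivered: (226 W m⁻²)(11.2×10⁻⁴ m²)(4860 s) = 1230 J.
Photons incident: 1230 / 4.787×10⁻¹⁹ = 2.569×10²¹, i.e. 2.569×10²¹/6.022×10²³ = 0.004266 mol.
Product: Φ × n_abs = 0.874 × 0.004266 = 0.003728 mol.
As a count: 0.003728 × 6.022×10²³ = 2.2×10²¹.

2.2×10²¹ atoms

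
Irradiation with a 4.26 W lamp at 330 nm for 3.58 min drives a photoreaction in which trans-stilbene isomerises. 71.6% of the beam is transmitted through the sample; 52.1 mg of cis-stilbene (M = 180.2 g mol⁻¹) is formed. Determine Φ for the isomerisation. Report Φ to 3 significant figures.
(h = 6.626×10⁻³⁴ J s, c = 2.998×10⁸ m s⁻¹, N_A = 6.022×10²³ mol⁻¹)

Product: 52.1 mg / 180.2 g mol⁻¹ = 2.891×10⁻⁴ mol.
Photon energy at 330 nm: hc/λ = (6.626×10⁻³⁴)(2.998×10⁸)/(330×10⁻⁹) = 6.020×10⁻¹⁹ J.
Energy delivered: (4.26 W)(214.8 s) = 915.0 J.
Photons incident: 915.0 / 6.020×10⁻¹⁹ = 1.520×10²¹, i.e. 1.520×10²¹/6.022×10²³ = 0.002524 mol.
Fraction absorbed: 1 − 71.6/100 = 0.2840.
Photons absorbed: 0.2840 × 0.002524 = 7.168×10⁻⁴ mol.
Φ = 2.891×10⁻⁴ mol / 7.168×10⁻⁴ mol photons = 0.403.

Φ = 0.403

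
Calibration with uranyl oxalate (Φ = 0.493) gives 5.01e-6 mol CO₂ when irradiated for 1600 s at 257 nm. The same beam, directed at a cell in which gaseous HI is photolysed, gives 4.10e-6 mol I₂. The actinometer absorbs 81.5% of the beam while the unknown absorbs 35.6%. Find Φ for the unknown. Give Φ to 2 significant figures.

Photons absorbed by the actinometer: 5.01e-6 / 0.493 = 1.016e-5 mol.
Incident flux: 1.016e-5 / 0.815 = 1.247e-5 einstein.
Absorbed by unknown: 0.356 × 1.247e-5 = 4.439e-6 mol.
Φ(unknown) = 4.10e-6 / 4.439e-6 = 0.92.

Φ = 0.92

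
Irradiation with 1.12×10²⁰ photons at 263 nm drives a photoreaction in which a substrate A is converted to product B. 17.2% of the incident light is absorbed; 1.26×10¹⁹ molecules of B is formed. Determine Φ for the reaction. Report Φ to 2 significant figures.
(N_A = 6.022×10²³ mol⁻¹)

Product: 1.26×10¹⁹ / 6.022×10²³ = 2.092×10⁻⁵ mol.
Moles of photons: 1.12×10²⁰ / 6.022×10²³ = 1.860×10⁻⁴ mol.
Photons absorbed: 0.172 × 1.860×10⁻⁴ = 3.199×10⁻⁵ mol.
Φ = 2.092×10⁻⁵ mol / 3.199×10⁻⁵ mol photons = 0.65.

Φ = 0.65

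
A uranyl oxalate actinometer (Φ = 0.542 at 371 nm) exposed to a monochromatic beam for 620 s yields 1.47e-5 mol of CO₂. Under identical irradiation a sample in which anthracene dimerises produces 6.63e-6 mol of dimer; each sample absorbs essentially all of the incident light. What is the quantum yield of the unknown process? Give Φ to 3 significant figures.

Φ = 0.244

Photons absorbed by the actinometer: 1.47e-5 / 0.542 = 2.712e-5 mol.
Φ(unknown) = 6.63e-6 / 2.712e-5 = 0.244.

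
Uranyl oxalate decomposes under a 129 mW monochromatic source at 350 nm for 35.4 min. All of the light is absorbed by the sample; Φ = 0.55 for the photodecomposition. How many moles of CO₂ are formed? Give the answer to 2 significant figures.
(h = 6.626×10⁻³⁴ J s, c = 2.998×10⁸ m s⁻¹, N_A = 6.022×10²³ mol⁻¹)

4.4×10⁻⁴ mol

Photon energy at 350 nm: hc/λ = (6.626×10⁻³⁴)(2.998×10⁸)/(350×10⁻⁹) = 5.676×10⁻¹⁹ J.
Energy delivered: (129 mW)(2124 s) = 274.0 J.
Photons incident: 274.0 / 5.676×10⁻¹⁹ = 4.827×10²⁰, i.e. 4.827×10²⁰/6.022×10²³ = 8.016×10⁻⁴ mol.
Product: Φ × n_abs = 0.55 × 8.016×10⁻⁴ = 4.409×10⁻⁴ mol.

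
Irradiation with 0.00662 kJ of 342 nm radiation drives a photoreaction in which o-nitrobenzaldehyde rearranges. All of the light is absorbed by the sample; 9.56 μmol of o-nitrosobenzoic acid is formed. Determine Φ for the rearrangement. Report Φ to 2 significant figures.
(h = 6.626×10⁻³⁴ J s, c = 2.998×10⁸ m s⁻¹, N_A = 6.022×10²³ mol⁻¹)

Product: 9.56 μmol = 9.56×10⁻⁶ mol.
Photon energy at 342 nm: hc/λ = (6.626×10⁻³⁴)(2.998×10⁸)/(342×10⁻⁹) = 5.808×10⁻¹⁹ J.
Incident energy: 0.00662 kJ = 6.62 J.
Photons incident: 6.62 / 5.808×10⁻¹⁹ = 1.140×10¹⁹, i.e. 1.140×10¹⁹/6.022×10²³ = 1.893×10⁻⁵ mol.
Φ = 9.56×10⁻⁶ mol / 1.893×10⁻⁵ mol photons = 0.51.

Φ = 0.51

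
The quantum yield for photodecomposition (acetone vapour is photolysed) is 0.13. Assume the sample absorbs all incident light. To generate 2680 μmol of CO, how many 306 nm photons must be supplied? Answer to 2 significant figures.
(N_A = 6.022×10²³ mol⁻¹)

1.2×10²² photons

Product: 2680 μmol = 0.00268 mol.
Photons that must be absorbed: 0.00268 / 0.13 = 0.02062 mol.
Photon count: 0.02062 × 6.022×10²³ = 1.2×10²².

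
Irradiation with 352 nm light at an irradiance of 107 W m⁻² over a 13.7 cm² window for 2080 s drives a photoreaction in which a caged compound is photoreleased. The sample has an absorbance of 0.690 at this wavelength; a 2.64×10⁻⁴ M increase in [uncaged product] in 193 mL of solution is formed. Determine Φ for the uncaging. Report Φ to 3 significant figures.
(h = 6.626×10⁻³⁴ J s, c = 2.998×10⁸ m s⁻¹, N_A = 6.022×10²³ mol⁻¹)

Φ = 0.0714

Product: (2.64×10⁻⁴ M)(0.193 L) = 5.095×10⁻⁵ mol.
Photon energy at 352 nm: hc/λ = (6.626×10⁻³⁴)(2.998×10⁸)/(352×10⁻⁹) = 5.643×10⁻¹⁹ J.
Energy delivered: (107 W m⁻²)(13.7×10⁻⁴ m²)(2080 s) = 304.9 J.
Photons incident: 304.9 / 5.643×10⁻¹⁹ = 5.403×10²⁰, i.e. 5.403×10²⁰/6.022×10²³ = 8.972×10⁻⁴ mol.
Fraction absorbed: 1 − 10^(−0.690) = 0.7958.
Photons absorbed: 0.7958 × 8.972×10⁻⁴ = 7.140×10⁻⁴ mol.
Φ = 5.095×10⁻⁵ mol / 7.140×10⁻⁴ mol photons = 0.0714.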